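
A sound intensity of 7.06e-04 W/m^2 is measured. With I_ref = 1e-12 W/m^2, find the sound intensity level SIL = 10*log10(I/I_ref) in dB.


I / I_ref = 7.06e-04 / 1e-12 = 7.06e+08
SIL = 10 * log10(7.06e+08) = 88.488 dB


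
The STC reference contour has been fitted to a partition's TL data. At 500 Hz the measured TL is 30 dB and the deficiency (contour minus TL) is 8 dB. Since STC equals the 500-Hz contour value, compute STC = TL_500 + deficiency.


By ASTM E413, STC = value of the fitted reference contour at 500 Hz.
Contour value at 500 Hz = TL_500 + deficiency = 30 + 8 = 38
STC = 38


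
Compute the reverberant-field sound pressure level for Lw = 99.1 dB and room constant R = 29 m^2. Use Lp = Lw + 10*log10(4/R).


4/R = 4/29 = 0.137931
Lp = 99.1 + 10*log10(0.137931) = 90.497 dB


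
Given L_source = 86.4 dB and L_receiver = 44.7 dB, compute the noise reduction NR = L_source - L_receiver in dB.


NR = L_source - L_receiver (difference between source and receiving room levels)
NR = 86.4 - 44.7 = 41.7 dB


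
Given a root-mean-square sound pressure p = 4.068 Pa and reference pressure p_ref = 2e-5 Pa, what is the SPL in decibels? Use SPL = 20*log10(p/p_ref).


p / p_ref = 4.068 / 2e-5 = 203400
SPL = 20 * log10(203400) = 106.17 dB


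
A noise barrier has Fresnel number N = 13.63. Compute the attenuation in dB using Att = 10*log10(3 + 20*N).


3 + 20*N = 3 + 20*13.63 = 275.6
Att = 10*log10(275.6) = 24.403 dB


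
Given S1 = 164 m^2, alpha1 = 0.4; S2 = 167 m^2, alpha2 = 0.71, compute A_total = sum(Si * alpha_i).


164 * 0.4 = 65.6
167 * 0.71 = 118.57
A_total = 65.6 + 118.57 = 184.17 m^2


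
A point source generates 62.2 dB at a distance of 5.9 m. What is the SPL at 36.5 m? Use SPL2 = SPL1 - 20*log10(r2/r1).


r2/r1 = 36.5/5.9 = 6.18644
Correction = 20*log10(6.18644) = 15.8288 dB
SPL2 = 62.2 - 15.8288 = 46.371 dB


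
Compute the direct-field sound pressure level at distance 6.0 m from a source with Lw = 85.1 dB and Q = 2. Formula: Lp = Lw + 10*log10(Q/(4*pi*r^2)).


4*pi*r^2 = 4*pi*6.0^2 = 452.389 m^2
Q / (4*pi*r^2) = 2 / 452.389 = 0.00442097
Lp = 85.1 + 10*log10(0.00442097) = 61.555 dB


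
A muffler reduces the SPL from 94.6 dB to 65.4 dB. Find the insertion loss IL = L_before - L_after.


Insertion loss = SPL without muffler - SPL with muffler
IL = 94.6 - 65.4 = 29.2 dB


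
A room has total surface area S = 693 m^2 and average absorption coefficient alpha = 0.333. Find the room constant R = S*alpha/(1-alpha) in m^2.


R = 693 * 0.333 / (1 - 0.333) = 345.98 m^2


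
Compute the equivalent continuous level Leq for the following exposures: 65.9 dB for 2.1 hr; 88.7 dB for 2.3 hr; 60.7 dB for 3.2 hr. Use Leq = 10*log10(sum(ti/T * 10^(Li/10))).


T_total = 2.1 + 2.3 + 3.2 = 7.6 hr
(2.1/7.6) * 10^(65.9/10) = 1.07499e+06
(2.3/7.6) * 10^(88.7/10) = 2.24344e+08
(3.2/7.6) * 10^(60.7/10) = 494694
Sum = 1.07499e+06 + 2.24344e+08 + 494694 = 2.25914e+08
Leq = 10*log10(2.25914e+08) = 83.539 dB


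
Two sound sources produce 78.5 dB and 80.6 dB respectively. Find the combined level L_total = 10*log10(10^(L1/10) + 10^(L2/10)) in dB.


10^(78.5/10) = 7.07946e+07
10^(80.6/10) = 1.14815e+08
Sum = 7.07946e+07 + 1.14815e+08 = 1.8561e+08
L_total = 10*log10(1.8561e+08) = 82.686 dB


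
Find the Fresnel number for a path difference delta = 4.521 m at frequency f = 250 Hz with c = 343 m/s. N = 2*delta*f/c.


N = 2*delta*f/c = 2*delta/lambda, where lambda = c/f
lambda = 343 / 250 = 1.372 m
N = 2 * 4.521 / 1.372 = 6.5904


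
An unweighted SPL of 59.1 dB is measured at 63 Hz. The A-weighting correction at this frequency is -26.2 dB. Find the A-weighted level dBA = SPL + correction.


A-weighting table: 63 Hz -> -26.2 dB correction
SPL_A = SPL + correction = 59.1 + (-26.2) = 32.9 dBA


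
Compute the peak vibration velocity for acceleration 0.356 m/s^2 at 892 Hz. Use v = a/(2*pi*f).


omega = 2*pi*f = 2*pi*892 = 5604.6 rad/s
v = a / omega = 0.356 / 5604.6 = 6.3519e-05 m/s


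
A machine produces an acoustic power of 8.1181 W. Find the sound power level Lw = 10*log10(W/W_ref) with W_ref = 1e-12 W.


W / W_ref = 8.1181 / 1e-12 = 8.1181e+12
Lw = 10 * log10(8.1181e+12) = 129.09 dB


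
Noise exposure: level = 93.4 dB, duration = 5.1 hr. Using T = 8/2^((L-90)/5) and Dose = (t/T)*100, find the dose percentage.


T_allowed = 8 / 2^((93.4 - 90)/5) = 4.99332 hr
Dose = 5.1 / 4.99332 * 100 = 102.14 %


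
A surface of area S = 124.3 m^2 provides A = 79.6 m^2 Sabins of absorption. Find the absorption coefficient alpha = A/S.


Absorption coefficient = absorbed power / incident power
alpha = A / S = 79.6 / 124.3 = 0.64039


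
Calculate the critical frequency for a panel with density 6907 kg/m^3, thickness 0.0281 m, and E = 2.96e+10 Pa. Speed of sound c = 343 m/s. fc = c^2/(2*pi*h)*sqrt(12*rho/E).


12*rho/E = 12*6907/2.96e+10 = 2.80014e-06
sqrt(12*rho/E) = sqrt(2.80014e-06) = 0.00167336
c^2/(2*pi*h) = 343^2/(2*pi*0.0281) = 666349
fc = 666349 * 0.00167336 = 1115 Hz


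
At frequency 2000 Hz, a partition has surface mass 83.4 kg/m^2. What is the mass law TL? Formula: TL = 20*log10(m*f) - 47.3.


m * f = 83.4 * 2000 = 166800
20*log10(166800) = 104.444 dB
TL = 104.444 - 47.3 = 57.144 dB


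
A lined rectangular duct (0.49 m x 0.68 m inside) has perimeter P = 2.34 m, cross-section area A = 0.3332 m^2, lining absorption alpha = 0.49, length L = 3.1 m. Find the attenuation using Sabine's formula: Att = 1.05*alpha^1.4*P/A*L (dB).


alpha^1.4 = 0.49^1.4 = 0.368362
Attenuation rate = 1.05 * alpha^1.4 * P / A
= 1.05 * 0.368362 * 2.34 / 0.3332 = 2.71628 dB/m
Total Att = 2.71628 * 3.1 = 8.4205 dB


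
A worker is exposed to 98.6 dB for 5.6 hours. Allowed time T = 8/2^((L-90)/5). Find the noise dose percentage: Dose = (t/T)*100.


T_allowed = 8 / 2^((98.6 - 90)/5) = 2.42839 hr
Dose = 5.6 / 2.42839 * 100 = 230.61 %


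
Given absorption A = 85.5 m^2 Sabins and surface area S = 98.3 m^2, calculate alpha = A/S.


Absorption coefficient = absorbed power / incident power
alpha = A / S = 85.5 / 98.3 = 0.86979


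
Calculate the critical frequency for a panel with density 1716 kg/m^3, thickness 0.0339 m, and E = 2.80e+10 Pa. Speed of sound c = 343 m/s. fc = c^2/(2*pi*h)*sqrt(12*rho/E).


12*rho/E = 12*1716/2.80e+10 = 7.35429e-07
sqrt(12*rho/E) = sqrt(7.35429e-07) = 0.000857572
c^2/(2*pi*h) = 343^2/(2*pi*0.0339) = 552343
fc = 552343 * 0.000857572 = 473.67 Hz


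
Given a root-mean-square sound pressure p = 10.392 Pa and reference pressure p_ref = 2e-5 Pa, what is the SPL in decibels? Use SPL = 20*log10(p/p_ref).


p / p_ref = 10.392 / 2e-5 = 519600
SPL = 20 * log10(519600) = 114.31 dB


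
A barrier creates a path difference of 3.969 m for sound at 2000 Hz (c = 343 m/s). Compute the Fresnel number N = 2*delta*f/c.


N = 2*delta*f/c = 2*delta/lambda, where lambda = c/f
lambda = 343 / 2000 = 0.1715 m
N = 2 * 3.969 / 0.1715 = 46.286


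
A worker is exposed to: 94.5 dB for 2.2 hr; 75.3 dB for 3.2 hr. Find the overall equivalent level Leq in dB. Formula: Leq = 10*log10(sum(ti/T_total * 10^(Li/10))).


T_total = 2.2 + 3.2 = 5.4 hr
(2.2/5.4) * 10^(94.5/10) = 1.14823e+09
(3.2/5.4) * 10^(75.3/10) = 2.00797e+07
Sum = 1.14823e+09 + 2.00797e+07 = 1.16831e+09
Leq = 10*log10(1.16831e+09) = 90.676 dB


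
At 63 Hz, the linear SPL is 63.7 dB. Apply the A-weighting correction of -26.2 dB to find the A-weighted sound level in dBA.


A-weighting table: 63 Hz -> -26.2 dB correction
SPL_A = SPL + correction = 63.7 + (-26.2) = 37.5 dBA


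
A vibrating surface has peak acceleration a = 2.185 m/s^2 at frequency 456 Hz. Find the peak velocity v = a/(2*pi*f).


omega = 2*pi*f = 2*pi*456 = 2865.13 rad/s
v = a / omega = 2.185 / 2865.13 = 0.00076262 m/s


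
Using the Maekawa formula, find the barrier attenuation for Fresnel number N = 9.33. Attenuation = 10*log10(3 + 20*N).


3 + 20*N = 3 + 20*9.33 = 189.6
Att = 10*log10(189.6) = 22.778 dB


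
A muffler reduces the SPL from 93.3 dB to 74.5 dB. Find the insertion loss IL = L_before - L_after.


Insertion loss = SPL without muffler - SPL with muffler
IL = 93.3 - 74.5 = 18.8 dB


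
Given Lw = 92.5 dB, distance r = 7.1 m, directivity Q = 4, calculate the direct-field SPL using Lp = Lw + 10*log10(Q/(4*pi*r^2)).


4*pi*r^2 = 4*pi*7.1^2 = 633.471 m^2
Q / (4*pi*r^2) = 4 / 633.471 = 0.00631442
Lp = 92.5 + 10*log10(0.00631442) = 70.503 dB


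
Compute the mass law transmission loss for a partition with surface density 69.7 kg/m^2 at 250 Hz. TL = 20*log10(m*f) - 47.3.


m * f = 69.7 * 250 = 17425
20*log10(17425) = 84.8235 dB
TL = 84.8235 - 47.3 = 37.523 dB


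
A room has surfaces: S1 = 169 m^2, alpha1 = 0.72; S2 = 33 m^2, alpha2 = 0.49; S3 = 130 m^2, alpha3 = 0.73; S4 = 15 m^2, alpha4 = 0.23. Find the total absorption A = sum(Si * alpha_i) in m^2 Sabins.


169 * 0.72 = 121.68
33 * 0.49 = 16.17
130 * 0.73 = 94.9
15 * 0.23 = 3.45
A_total = 121.68 + 16.17 + 94.9 + 3.45 = 236.2 m^2


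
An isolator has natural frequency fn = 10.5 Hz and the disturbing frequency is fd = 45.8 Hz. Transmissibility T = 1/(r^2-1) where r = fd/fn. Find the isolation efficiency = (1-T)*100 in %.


r = 45.8 / 10.5 = 4.3619
r^2 - 1 = 4.3619^2 - 1 = 18.0262
T = 1/18.0262 = 0.0554748
Efficiency = (1 - 0.0554748)*100 = 94.453 %


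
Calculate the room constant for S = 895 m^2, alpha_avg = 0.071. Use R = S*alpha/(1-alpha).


R = 895 * 0.071 / (1 - 0.071) = 68.402 m^2


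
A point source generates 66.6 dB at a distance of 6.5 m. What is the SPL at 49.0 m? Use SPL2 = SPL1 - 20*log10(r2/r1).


r2/r1 = 49.0/6.5 = 7.53846
Correction = 20*log10(7.53846) = 17.5457 dB
SPL2 = 66.6 - 17.5457 = 49.054 dB


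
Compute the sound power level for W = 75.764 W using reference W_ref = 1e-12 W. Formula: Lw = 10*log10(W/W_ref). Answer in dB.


W / W_ref = 75.764 / 1e-12 = 7.5764e+13
Lw = 10 * log10(7.5764e+13) = 138.79 dB


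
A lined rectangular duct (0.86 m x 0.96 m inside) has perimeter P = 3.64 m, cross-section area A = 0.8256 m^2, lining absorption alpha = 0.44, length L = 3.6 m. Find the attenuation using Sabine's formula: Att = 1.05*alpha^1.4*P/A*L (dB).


alpha^1.4 = 0.44^1.4 = 0.316835
Attenuation rate = 1.05 * alpha^1.4 * P / A
= 1.05 * 0.316835 * 3.64 / 0.8256 = 1.46674 dB/m
Total Att = 1.46674 * 3.6 = 5.2803 dB


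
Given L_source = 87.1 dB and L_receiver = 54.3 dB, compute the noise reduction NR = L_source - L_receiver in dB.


NR = L_source - L_receiver (difference between source and receiving room levels)
NR = 87.1 - 54.3 = 32.8 dB


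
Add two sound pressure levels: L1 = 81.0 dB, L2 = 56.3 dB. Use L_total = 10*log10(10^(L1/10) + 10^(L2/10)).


10^(81.0/10) = 1.25893e+08
10^(56.3/10) = 426580
Sum = 1.25893e+08 + 426580 = 1.2632e+08
L_total = 10*log10(1.2632e+08) = 81.015 dB


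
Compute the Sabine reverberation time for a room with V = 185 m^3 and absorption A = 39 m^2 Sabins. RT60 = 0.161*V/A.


RT60 = 0.161 * 185 / 39 = 0.76372 s


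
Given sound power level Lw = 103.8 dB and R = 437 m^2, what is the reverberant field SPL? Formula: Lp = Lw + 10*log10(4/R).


4/R = 4/437 = 0.00915332
Lp = 103.8 + 10*log10(0.00915332) = 83.416 dB


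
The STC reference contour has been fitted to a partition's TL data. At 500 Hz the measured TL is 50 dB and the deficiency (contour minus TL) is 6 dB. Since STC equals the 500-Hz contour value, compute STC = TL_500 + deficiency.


By ASTM E413, STC = value of the fitted reference contour at 500 Hz.
Contour value at 500 Hz = TL_500 + deficiency = 50 + 6 = 56
STC = 56


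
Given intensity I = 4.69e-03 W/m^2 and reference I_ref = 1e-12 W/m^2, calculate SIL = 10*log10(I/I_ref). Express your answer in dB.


I / I_ref = 4.69e-03 / 1e-12 = 4.69e+09
SIL = 10 * log10(4.69e+09) = 96.712 dB


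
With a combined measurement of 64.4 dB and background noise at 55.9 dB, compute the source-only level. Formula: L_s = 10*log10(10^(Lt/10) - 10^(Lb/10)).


10^(64.4/10) = 2.75423e+06
10^(55.9/10) = 389045
Difference = 2.75423e+06 - 389045 = 2.36518e+06
L_source = 10*log10(2.36518e+06) = 63.739 dB


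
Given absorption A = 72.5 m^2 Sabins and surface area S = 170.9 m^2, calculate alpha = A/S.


Absorption coefficient = absorbed power / incident power
alpha = A / S = 72.5 / 170.9 = 0.42422


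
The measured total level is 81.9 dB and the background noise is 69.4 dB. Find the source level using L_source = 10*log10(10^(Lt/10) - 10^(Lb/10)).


10^(81.9/10) = 1.54882e+08
10^(69.4/10) = 8.70964e+06
Difference = 1.54882e+08 - 8.70964e+06 = 1.46172e+08
L_source = 10*log10(1.46172e+08) = 81.649 dB


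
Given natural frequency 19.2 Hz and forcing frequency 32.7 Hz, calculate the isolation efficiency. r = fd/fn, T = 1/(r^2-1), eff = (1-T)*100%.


r = 32.7 / 19.2 = 1.70313
r^2 - 1 = 1.70313^2 - 1 = 1.90065
T = 1/1.90065 = 0.526136
Efficiency = (1 - 0.526136)*100 = 47.386 %


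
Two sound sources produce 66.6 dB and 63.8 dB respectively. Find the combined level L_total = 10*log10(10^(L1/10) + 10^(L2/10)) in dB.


10^(66.6/10) = 4.57088e+06
10^(63.8/10) = 2.39883e+06
Sum = 4.57088e+06 + 2.39883e+06 = 6.96971e+06
L_total = 10*log10(6.96971e+06) = 68.432 dB


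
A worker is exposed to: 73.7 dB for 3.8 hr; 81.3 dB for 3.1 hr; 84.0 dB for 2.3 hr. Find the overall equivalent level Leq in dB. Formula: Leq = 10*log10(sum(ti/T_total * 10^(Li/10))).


T_total = 3.8 + 3.1 + 2.3 = 9.2 hr
(3.8/9.2) * 10^(73.7/10) = 9.68268e+06
(3.1/9.2) * 10^(81.3/10) = 4.54542e+07
(2.3/9.2) * 10^(84.0/10) = 6.27972e+07
Sum = 9.68268e+06 + 4.54542e+07 + 6.27972e+07 = 1.17934e+08
Leq = 10*log10(1.17934e+08) = 80.716 dB


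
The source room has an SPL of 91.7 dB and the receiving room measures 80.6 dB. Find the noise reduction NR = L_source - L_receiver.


NR = L_source - L_receiver (difference between source and receiving room levels)
NR = 91.7 - 80.6 = 11.1 dB


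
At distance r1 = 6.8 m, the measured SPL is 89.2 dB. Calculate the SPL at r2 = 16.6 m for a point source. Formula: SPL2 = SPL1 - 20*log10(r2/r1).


r2/r1 = 16.6/6.8 = 2.44118
Correction = 20*log10(2.44118) = 7.752 dB
SPL2 = 89.2 - 7.752 = 81.448 dB


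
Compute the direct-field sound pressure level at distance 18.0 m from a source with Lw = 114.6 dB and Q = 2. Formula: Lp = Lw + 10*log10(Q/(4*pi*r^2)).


4*pi*r^2 = 4*pi*18.0^2 = 4071.5 m^2
Q / (4*pi*r^2) = 2 / 4071.5 = 0.000491219
Lp = 114.6 + 10*log10(0.000491219) = 81.513 dB


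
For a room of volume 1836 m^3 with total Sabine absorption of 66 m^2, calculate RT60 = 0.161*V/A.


RT60 = 0.161 * 1836 / 66 = 4.4787 s


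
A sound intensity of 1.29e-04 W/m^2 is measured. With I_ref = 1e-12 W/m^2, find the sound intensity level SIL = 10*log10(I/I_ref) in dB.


I / I_ref = 1.29e-04 / 1e-12 = 1.29e+08
SIL = 10 * log10(1.29e+08) = 81.106 dB


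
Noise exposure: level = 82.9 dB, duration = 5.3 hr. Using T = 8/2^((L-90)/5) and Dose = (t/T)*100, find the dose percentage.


T_allowed = 8 / 2^((82.9 - 90)/5) = 21.4068 hr
Dose = 5.3 / 21.4068 * 100 = 24.758 %


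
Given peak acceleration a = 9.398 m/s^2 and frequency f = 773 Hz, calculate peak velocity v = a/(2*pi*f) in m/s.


omega = 2*pi*f = 2*pi*773 = 4856.9 rad/s
v = a / omega = 9.398 / 4856.9 = 0.001935 m/s


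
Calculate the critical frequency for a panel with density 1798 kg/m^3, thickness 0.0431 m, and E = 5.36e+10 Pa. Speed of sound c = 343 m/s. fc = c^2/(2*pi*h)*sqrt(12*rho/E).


12*rho/E = 12*1798/5.36e+10 = 4.02537e-07
sqrt(12*rho/E) = sqrt(4.02537e-07) = 0.000634458
c^2/(2*pi*h) = 343^2/(2*pi*0.0431) = 434441
fc = 434441 * 0.000634458 = 275.63 Hz


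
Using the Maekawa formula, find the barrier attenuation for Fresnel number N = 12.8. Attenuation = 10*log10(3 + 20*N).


3 + 20*N = 3 + 20*12.8 = 259
Att = 10*log10(259) = 24.133 dB


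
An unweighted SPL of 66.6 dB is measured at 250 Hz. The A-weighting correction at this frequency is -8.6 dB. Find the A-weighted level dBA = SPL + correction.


A-weighting table: 250 Hz -> -8.6 dB correction
SPL_A = SPL + correction = 66.6 + (-8.6) = 58 dBA


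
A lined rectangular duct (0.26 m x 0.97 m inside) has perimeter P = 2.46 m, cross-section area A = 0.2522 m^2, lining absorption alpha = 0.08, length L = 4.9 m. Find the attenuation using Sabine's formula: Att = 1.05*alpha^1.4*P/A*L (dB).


alpha^1.4 = 0.08^1.4 = 0.029129
Attenuation rate = 1.05 * alpha^1.4 * P / A
= 1.05 * 0.029129 * 2.46 / 0.2522 = 0.298335 dB/m
Total Att = 0.298335 * 4.9 = 1.4618 dB


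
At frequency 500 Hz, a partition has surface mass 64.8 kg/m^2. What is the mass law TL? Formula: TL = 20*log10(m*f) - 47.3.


m * f = 64.8 * 500 = 32400
20*log10(32400) = 90.2109 dB
TL = 90.2109 - 47.3 = 42.911 dB


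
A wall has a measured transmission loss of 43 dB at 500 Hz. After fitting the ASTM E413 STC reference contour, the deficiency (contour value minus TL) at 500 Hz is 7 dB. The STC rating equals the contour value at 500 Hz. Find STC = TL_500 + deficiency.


By ASTM E413, STC = value of the fitted reference contour at 500 Hz.
Contour value at 500 Hz = TL_500 + deficiency = 43 + 7 = 50
STC = 50


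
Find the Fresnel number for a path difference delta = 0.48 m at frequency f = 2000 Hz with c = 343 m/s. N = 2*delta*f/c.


N = 2*delta*f/c = 2*delta/lambda, where lambda = c/f
lambda = 343 / 2000 = 0.1715 m
N = 2 * 0.48 / 0.1715 = 5.5977


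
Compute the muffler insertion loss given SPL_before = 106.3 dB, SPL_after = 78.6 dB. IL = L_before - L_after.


Insertion loss = SPL without muffler - SPL with muffler
IL = 106.3 - 78.6 = 27.7 dB


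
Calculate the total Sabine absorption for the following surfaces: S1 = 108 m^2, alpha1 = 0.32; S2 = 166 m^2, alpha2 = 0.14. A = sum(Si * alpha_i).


108 * 0.32 = 34.56
166 * 0.14 = 23.24
A_total = 34.56 + 23.24 = 57.8 m^2


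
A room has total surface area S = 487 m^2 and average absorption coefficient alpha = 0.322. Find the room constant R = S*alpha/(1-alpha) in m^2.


R = 487 * 0.322 / (1 - 0.322) = 231.29 m^2


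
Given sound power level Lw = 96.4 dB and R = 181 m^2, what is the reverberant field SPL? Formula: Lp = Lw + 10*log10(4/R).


4/R = 4/181 = 0.0220994
Lp = 96.4 + 10*log10(0.0220994) = 79.844 dB


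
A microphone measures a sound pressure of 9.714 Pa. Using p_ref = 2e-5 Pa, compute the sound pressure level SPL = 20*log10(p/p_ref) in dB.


p / p_ref = 9.714 / 2e-5 = 485700
SPL = 20 * log10(485700) = 113.73 dB


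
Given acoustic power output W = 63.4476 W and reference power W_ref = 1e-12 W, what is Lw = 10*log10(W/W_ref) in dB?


W / W_ref = 63.4476 / 1e-12 = 6.34476e+13
Lw = 10 * log10(6.34476e+13) = 138.02 dB


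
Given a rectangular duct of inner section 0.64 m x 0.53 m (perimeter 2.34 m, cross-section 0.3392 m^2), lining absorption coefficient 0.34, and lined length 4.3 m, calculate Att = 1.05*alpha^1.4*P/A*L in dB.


alpha^1.4 = 0.34^1.4 = 0.220836
Attenuation rate = 1.05 * alpha^1.4 * P / A
= 1.05 * 0.220836 * 2.34 / 0.3392 = 1.59963 dB/m
Total Att = 1.59963 * 4.3 = 6.8784 dB


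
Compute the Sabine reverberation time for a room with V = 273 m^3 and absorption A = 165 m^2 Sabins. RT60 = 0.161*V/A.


RT60 = 0.161 * 273 / 165 = 0.26638 s


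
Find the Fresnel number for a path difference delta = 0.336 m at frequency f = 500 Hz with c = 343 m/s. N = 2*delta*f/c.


N = 2*delta*f/c = 2*delta/lambda, where lambda = c/f
lambda = 343 / 500 = 0.686 m
N = 2 * 0.336 / 0.686 = 0.97959


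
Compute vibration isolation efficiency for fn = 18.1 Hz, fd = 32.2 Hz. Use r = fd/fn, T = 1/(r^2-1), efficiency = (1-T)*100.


r = 32.2 / 18.1 = 1.77901
r^2 - 1 = 1.77901^2 - 1 = 2.16488
T = 1/2.16488 = 0.461919
Efficiency = (1 - 0.461919)*100 = 53.808 %


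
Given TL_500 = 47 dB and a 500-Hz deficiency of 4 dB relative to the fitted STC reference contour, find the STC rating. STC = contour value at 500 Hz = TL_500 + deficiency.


By ASTM E413, STC = value of the fitted reference contour at 500 Hz.
Contour value at 500 Hz = TL_500 + deficiency = 47 + 4 = 51
STC = 51


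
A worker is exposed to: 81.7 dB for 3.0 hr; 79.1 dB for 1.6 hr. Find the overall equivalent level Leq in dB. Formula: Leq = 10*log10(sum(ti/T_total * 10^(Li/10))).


T_total = 3.0 + 1.6 = 4.6 hr
(3.0/4.6) * 10^(81.7/10) = 9.64636e+07
(1.6/4.6) * 10^(79.1/10) = 2.82724e+07
Sum = 9.64636e+07 + 2.82724e+07 = 1.24736e+08
Leq = 10*log10(1.24736e+08) = 80.96 dB


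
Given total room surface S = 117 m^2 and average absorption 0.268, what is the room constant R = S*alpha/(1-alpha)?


R = 117 * 0.268 / (1 - 0.268) = 42.836 m^2


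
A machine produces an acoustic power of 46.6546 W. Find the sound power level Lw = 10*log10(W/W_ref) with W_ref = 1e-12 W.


W / W_ref = 46.6546 / 1e-12 = 4.66546e+13
Lw = 10 * log10(4.66546e+13) = 136.69 dB


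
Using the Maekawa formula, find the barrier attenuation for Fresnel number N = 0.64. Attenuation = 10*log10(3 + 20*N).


3 + 20*N = 3 + 20*0.64 = 15.8
Att = 10*log10(15.8) = 11.987 dB


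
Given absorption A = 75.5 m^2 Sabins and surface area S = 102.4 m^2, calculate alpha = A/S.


Absorption coefficient = absorbed power / incident power
alpha = A / S = 75.5 / 102.4 = 0.7373


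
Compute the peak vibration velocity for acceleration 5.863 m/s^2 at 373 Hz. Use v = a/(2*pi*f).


omega = 2*pi*f = 2*pi*373 = 2343.63 rad/s
v = a / omega = 5.863 / 2343.63 = 0.0025017 m/s


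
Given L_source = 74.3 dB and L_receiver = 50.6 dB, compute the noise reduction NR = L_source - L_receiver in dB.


NR = L_source - L_receiver (difference between source and receiving room levels)
NR = 74.3 - 50.6 = 23.7 dB


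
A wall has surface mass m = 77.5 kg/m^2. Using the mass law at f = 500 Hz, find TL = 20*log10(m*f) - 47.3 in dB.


m * f = 77.5 * 500 = 38750
20*log10(38750) = 91.7654 dB
TL = 91.7654 - 47.3 = 44.465 dB


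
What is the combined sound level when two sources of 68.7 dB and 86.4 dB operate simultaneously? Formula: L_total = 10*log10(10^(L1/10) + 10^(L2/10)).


10^(68.7/10) = 7.4131e+06
10^(86.4/10) = 4.36516e+08
Sum = 7.4131e+06 + 4.36516e+08 = 4.43929e+08
L_total = 10*log10(4.43929e+08) = 86.473 dB


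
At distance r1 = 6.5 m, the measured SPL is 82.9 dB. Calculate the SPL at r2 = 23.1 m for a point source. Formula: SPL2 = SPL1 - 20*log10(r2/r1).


r2/r1 = 23.1/6.5 = 3.55385
Correction = 20*log10(3.55385) = 11.014 dB
SPL2 = 82.9 - 11.014 = 71.886 dB


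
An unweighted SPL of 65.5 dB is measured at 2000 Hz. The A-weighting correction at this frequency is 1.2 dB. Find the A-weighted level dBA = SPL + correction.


A-weighting table: 2000 Hz -> 1.2 dB correction
SPL_A = SPL + correction = 65.5 + (1.2) = 66.7 dBA


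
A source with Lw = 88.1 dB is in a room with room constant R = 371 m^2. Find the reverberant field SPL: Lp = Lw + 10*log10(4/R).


4/R = 4/371 = 0.0107817
Lp = 88.1 + 10*log10(0.0107817) = 68.427 dB


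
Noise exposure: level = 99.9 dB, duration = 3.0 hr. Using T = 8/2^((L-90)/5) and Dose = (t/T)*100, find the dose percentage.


T_allowed = 8 / 2^((99.9 - 90)/5) = 2.02792 hr
Dose = 3.0 / 2.02792 * 100 = 147.93 %


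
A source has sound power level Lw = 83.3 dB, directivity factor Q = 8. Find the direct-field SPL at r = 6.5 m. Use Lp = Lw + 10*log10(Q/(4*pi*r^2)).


4*pi*r^2 = 4*pi*6.5^2 = 530.929 m^2
Q / (4*pi*r^2) = 8 / 530.929 = 0.0150679
Lp = 83.3 + 10*log10(0.0150679) = 65.081 dB


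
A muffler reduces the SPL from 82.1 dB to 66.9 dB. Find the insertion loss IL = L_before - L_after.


Insertion loss = SPL without muffler - SPL with muffler
IL = 82.1 - 66.9 = 15.2 dB


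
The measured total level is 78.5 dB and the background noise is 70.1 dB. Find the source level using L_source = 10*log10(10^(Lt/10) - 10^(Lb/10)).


10^(78.5/10) = 7.07946e+07
10^(70.1/10) = 1.02329e+07
Difference = 7.07946e+07 - 1.02329e+07 = 6.05617e+07
L_source = 10*log10(6.05617e+07) = 77.822 dB


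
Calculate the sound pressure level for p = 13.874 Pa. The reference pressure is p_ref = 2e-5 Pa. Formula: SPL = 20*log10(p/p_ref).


p / p_ref = 13.874 / 2e-5 = 693700
SPL = 20 * log10(693700) = 116.82 dB


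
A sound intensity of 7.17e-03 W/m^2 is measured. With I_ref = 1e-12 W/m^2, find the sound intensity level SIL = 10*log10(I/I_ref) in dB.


I / I_ref = 7.17e-03 / 1e-12 = 7.17e+09
SIL = 10 * log10(7.17e+09) = 98.555 dB


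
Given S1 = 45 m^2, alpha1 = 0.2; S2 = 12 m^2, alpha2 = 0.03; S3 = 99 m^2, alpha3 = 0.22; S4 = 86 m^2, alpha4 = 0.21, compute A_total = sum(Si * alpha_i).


45 * 0.2 = 9
12 * 0.03 = 0.36
99 * 0.22 = 21.78
86 * 0.21 = 18.06
A_total = 9 + 0.36 + 21.78 + 18.06 = 49.2 m^2


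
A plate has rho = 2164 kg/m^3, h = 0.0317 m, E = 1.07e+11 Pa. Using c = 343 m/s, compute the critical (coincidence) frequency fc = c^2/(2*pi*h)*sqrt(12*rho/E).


12*rho/E = 12*2164/1.07e+11 = 2.42692e-07
sqrt(12*rho/E) = sqrt(2.42692e-07) = 0.000492638
c^2/(2*pi*h) = 343^2/(2*pi*0.0317) = 590676
fc = 590676 * 0.000492638 = 290.99 Hz


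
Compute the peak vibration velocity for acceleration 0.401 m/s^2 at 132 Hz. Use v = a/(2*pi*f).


omega = 2*pi*f = 2*pi*132 = 829.38 rad/s
v = a / omega = 0.401 / 829.38 = 0.00048349 m/s


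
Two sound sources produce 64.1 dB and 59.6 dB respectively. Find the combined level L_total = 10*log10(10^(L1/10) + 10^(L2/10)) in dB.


10^(64.1/10) = 2.5704e+06
10^(59.6/10) = 912011
Sum = 2.5704e+06 + 912011 = 3.48241e+06
L_total = 10*log10(3.48241e+06) = 65.419 dB


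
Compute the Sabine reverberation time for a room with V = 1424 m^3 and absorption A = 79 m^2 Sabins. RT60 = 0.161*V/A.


RT60 = 0.161 * 1424 / 79 = 2.9021 s


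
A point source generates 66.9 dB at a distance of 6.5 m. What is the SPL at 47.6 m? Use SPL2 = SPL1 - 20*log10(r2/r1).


r2/r1 = 47.6/6.5 = 7.32308
Correction = 20*log10(7.32308) = 17.2939 dB
SPL2 = 66.9 - 17.2939 = 49.606 dB


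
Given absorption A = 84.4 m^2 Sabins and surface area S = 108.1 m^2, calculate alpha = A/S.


Absorption coefficient = absorbed power / incident power
alpha = A / S = 84.4 / 108.1 = 0.78076


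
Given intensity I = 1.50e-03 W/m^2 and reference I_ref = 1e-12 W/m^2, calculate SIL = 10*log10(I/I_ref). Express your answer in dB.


I / I_ref = 1.50e-03 / 1e-12 = 1.5e+09
SIL = 10 * log10(1.5e+09) = 91.761 dB


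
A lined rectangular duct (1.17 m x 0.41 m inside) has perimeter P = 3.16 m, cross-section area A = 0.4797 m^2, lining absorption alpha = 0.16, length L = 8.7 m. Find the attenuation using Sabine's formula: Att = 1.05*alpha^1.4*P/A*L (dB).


alpha^1.4 = 0.16^1.4 = 0.076872
Attenuation rate = 1.05 * alpha^1.4 * P / A
= 1.05 * 0.076872 * 3.16 / 0.4797 = 0.53171 dB/m
Total Att = 0.53171 * 8.7 = 4.6259 dB


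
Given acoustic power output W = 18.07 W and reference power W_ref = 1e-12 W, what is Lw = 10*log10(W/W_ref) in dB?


W / W_ref = 18.07 / 1e-12 = 1.807e+13
Lw = 10 * log10(1.807e+13) = 132.57 dB


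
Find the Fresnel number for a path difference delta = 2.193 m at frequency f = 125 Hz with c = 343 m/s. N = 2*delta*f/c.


N = 2*delta*f/c = 2*delta/lambda, where lambda = c/f
lambda = 343 / 125 = 2.744 m
N = 2 * 2.193 / 2.744 = 1.5984


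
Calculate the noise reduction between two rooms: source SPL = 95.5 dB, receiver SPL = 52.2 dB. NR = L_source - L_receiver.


NR = L_source - L_receiver (difference between source and receiving room levels)
NR = 95.5 - 52.2 = 43.3 dB


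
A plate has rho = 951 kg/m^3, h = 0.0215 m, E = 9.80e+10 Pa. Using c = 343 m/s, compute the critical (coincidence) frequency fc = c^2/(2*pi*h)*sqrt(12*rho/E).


12*rho/E = 12*951/9.80e+10 = 1.16449e-07
sqrt(12*rho/E) = sqrt(1.16449e-07) = 0.000341246
c^2/(2*pi*h) = 343^2/(2*pi*0.0215) = 870903
fc = 870903 * 0.000341246 = 297.19 Hz


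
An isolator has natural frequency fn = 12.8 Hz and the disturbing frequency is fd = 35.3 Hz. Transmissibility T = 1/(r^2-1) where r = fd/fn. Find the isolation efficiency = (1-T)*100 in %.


r = 35.3 / 12.8 = 2.75781
r^2 - 1 = 2.75781^2 - 1 = 6.60552
T = 1/6.60552 = 0.151389
Efficiency = (1 - 0.151389)*100 = 84.861 %


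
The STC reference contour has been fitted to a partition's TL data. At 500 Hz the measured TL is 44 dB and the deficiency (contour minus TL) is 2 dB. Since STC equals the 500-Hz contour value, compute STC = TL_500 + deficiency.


By ASTM E413, STC = value of the fitted reference contour at 500 Hz.
Contour value at 500 Hz = TL_500 + deficiency = 44 + 2 = 46
STC = 46


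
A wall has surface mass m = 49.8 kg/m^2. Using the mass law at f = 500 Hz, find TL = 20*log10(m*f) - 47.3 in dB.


m * f = 49.8 * 500 = 24900
20*log10(24900) = 87.924 dB
TL = 87.924 - 47.3 = 40.624 dB


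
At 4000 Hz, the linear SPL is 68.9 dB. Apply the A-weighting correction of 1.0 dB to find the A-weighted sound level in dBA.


A-weighting table: 4000 Hz -> 1.0 dB correction
SPL_A = SPL + correction = 68.9 + (1.0) = 69.9 dBA


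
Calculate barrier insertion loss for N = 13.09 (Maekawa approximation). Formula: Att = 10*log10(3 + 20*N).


3 + 20*N = 3 + 20*13.09 = 264.8
Att = 10*log10(264.8) = 24.229 dB


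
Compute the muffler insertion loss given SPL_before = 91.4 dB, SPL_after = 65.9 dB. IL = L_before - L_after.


Insertion loss = SPL without muffler - SPL with muffler
IL = 91.4 - 65.9 = 25.5 dB


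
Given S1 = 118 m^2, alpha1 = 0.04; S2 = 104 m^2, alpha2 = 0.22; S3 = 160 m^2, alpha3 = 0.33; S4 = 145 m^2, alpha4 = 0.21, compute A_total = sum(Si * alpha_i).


118 * 0.04 = 4.72
104 * 0.22 = 22.88
160 * 0.33 = 52.8
145 * 0.21 = 30.45
A_total = 4.72 + 22.88 + 52.8 + 30.45 = 110.85 m^2


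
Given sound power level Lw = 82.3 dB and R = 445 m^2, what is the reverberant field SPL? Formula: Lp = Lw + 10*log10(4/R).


4/R = 4/445 = 0.00898876
Lp = 82.3 + 10*log10(0.00898876) = 61.837 dB


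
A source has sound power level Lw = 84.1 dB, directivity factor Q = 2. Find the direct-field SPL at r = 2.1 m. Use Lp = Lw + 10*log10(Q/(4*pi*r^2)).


4*pi*r^2 = 4*pi*2.1^2 = 55.4177 m^2
Q / (4*pi*r^2) = 2 / 55.4177 = 0.0360896
Lp = 84.1 + 10*log10(0.0360896) = 69.674 dB


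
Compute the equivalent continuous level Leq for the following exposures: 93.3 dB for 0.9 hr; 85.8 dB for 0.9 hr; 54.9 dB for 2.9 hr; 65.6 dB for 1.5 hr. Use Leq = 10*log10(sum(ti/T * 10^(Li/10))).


T_total = 0.9 + 0.9 + 2.9 + 1.5 = 6.2 hr
(0.9/6.2) * 10^(93.3/10) = 3.10349e+08
(0.9/6.2) * 10^(85.8/10) = 5.51888e+07
(2.9/6.2) * 10^(54.9/10) = 144546
(1.5/6.2) * 10^(65.6/10) = 878415
Sum = 3.10349e+08 + 5.51888e+07 + 144546 + 878415 = 3.66561e+08
Leq = 10*log10(3.66561e+08) = 85.641 dB


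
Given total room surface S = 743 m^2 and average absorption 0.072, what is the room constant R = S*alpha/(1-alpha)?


R = 743 * 0.072 / (1 - 0.072) = 57.647 m^2


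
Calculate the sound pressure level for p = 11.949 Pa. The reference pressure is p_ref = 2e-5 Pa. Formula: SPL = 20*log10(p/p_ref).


p / p_ref = 11.949 / 2e-5 = 597450
SPL = 20 * log10(597450) = 115.53 dB


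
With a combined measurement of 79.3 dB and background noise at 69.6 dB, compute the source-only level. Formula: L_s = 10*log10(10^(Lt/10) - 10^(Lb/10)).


10^(79.3/10) = 8.51138e+07
10^(69.6/10) = 9.12011e+06
Difference = 8.51138e+07 - 9.12011e+06 = 7.59937e+07
L_source = 10*log10(7.59937e+07) = 78.808 dB


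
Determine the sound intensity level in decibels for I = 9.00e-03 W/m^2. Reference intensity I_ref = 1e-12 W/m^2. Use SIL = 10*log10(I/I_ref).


I / I_ref = 9.00e-03 / 1e-12 = 9e+09
SIL = 10 * log10(9e+09) = 99.542 dB


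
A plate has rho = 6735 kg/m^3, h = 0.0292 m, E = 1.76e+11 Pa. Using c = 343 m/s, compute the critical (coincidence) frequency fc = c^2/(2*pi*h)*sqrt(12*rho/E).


12*rho/E = 12*6735/1.76e+11 = 4.59205e-07
sqrt(12*rho/E) = sqrt(4.59205e-07) = 0.000677647
c^2/(2*pi*h) = 343^2/(2*pi*0.0292) = 641247
fc = 641247 * 0.000677647 = 434.54 Hz


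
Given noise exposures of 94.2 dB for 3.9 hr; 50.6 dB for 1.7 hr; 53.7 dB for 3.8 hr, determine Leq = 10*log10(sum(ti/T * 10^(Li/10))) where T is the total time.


T_total = 3.9 + 1.7 + 3.8 = 9.4 hr
(3.9/9.4) * 10^(94.2/10) = 1.09128e+09
(1.7/9.4) * 10^(50.6/10) = 20764.5
(3.8/9.4) * 10^(53.7/10) = 94766.7
Sum = 1.09128e+09 + 20764.5 + 94766.7 = 1.0914e+09
Leq = 10*log10(1.0914e+09) = 90.38 dB


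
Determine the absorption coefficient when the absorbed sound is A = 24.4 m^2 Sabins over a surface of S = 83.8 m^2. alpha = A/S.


Absorption coefficient = absorbed power / incident power
alpha = A / S = 24.4 / 83.8 = 0.29117


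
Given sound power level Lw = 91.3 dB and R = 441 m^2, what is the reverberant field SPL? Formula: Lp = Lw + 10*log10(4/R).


4/R = 4/441 = 0.00907029
Lp = 91.3 + 10*log10(0.00907029) = 70.876 dB


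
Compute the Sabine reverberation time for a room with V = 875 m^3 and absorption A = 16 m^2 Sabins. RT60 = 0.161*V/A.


RT60 = 0.161 * 875 / 16 = 8.8047 s


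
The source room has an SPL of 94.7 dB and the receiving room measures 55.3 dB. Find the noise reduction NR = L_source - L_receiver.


NR = L_source - L_receiver (difference between source and receiving room levels)
NR = 94.7 - 55.3 = 39.4 dB


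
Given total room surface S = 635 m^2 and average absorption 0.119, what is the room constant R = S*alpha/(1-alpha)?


R = 635 * 0.119 / (1 - 0.119) = 85.772 m^2


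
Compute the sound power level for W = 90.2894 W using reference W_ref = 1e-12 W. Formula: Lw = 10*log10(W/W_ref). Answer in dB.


W / W_ref = 90.2894 / 1e-12 = 9.02894e+13
Lw = 10 * log10(9.02894e+13) = 139.56 dB


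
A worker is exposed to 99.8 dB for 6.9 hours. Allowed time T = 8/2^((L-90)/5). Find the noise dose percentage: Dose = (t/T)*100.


T_allowed = 8 / 2^((99.8 - 90)/5) = 2.05623 hr
Dose = 6.9 / 2.05623 * 100 = 335.57 %


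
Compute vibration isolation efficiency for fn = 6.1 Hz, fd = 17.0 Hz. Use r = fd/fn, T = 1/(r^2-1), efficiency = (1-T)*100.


r = 17.0 / 6.1 = 2.78689
r^2 - 1 = 2.78689^2 - 1 = 6.76676
T = 1/6.76676 = 0.147781
Efficiency = (1 - 0.147781)*100 = 85.222 %


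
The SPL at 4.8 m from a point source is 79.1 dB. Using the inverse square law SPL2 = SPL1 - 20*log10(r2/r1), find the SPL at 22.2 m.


r2/r1 = 22.2/4.8 = 4.625
Correction = 20*log10(4.625) = 13.3022 dB
SPL2 = 79.1 - 13.3022 = 65.798 dB


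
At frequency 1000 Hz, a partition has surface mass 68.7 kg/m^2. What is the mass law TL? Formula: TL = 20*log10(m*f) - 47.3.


m * f = 68.7 * 1000 = 68700
20*log10(68700) = 96.7391 dB
TL = 96.7391 - 47.3 = 49.439 dB


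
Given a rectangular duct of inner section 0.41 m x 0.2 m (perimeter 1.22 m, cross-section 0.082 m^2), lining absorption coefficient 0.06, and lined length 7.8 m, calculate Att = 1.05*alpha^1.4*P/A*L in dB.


alpha^1.4 = 0.06^1.4 = 0.0194721
Attenuation rate = 1.05 * alpha^1.4 * P / A
= 1.05 * 0.0194721 * 1.22 / 0.082 = 0.304192 dB/m
Total Att = 0.304192 * 7.8 = 2.3727 dB


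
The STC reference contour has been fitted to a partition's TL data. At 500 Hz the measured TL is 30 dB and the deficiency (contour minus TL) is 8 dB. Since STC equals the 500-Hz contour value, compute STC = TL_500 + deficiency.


By ASTM E413, STC = value of the fitted reference contour at 500 Hz.
Contour value at 500 Hz = TL_500 + deficiency = 30 + 8 = 38
STC = 38


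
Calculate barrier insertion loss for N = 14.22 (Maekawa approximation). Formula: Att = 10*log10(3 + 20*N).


3 + 20*N = 3 + 20*14.22 = 287.4
Att = 10*log10(287.4) = 24.585 dB


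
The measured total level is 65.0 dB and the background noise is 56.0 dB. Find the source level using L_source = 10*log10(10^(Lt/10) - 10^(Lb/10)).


10^(65.0/10) = 3.16228e+06
10^(56.0/10) = 398107
Difference = 3.16228e+06 - 398107 = 2.76417e+06
L_source = 10*log10(2.76417e+06) = 64.416 dB


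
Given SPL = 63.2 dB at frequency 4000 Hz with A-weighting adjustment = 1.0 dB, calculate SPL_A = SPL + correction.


A-weighting table: 4000 Hz -> 1.0 dB correction
SPL_A = SPL + correction = 63.2 + (1.0) = 64.2 dBA


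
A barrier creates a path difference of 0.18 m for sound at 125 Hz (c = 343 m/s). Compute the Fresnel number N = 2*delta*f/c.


N = 2*delta*f/c = 2*delta/lambda, where lambda = c/f
lambda = 343 / 125 = 2.744 m
N = 2 * 0.18 / 2.744 = 0.1312


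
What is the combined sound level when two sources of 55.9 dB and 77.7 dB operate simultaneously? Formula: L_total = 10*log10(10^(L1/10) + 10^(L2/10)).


10^(55.9/10) = 389045
10^(77.7/10) = 5.88844e+07
Sum = 389045 + 5.88844e+07 = 5.92734e+07
L_total = 10*log10(5.92734e+07) = 77.729 dB


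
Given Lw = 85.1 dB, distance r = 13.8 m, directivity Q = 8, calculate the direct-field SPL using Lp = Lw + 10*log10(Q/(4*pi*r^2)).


4*pi*r^2 = 4*pi*13.8^2 = 2393.14 m^2
Q / (4*pi*r^2) = 8 / 2393.14 = 0.00334289
Lp = 85.1 + 10*log10(0.00334289) = 60.341 dB


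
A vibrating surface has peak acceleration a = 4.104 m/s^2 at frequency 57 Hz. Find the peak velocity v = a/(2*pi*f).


omega = 2*pi*f = 2*pi*57 = 358.142 rad/s
v = a / omega = 4.104 / 358.142 = 0.011459 m/s


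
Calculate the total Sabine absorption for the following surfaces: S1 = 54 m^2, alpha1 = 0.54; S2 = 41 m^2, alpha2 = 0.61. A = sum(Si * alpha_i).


54 * 0.54 = 29.16
41 * 0.61 = 25.01
A_total = 29.16 + 25.01 = 54.17 m^2


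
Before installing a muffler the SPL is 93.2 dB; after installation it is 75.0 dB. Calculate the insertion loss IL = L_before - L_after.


Insertion loss = SPL without muffler - SPL with muffler
IL = 93.2 - 75.0 = 18.2 dB


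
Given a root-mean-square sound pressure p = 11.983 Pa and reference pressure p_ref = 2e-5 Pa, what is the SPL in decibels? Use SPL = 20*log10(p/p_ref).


p / p_ref = 11.983 / 2e-5 = 599150
SPL = 20 * log10(599150) = 115.55 dB


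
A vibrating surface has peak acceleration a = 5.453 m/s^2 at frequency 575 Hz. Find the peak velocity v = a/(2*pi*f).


omega = 2*pi*f = 2*pi*575 = 3612.83 rad/s
v = a / omega = 5.453 / 3612.83 = 0.0015093 m/s


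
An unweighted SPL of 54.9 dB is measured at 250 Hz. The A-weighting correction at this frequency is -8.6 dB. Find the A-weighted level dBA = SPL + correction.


A-weighting table: 250 Hz -> -8.6 dB correction
SPL_A = SPL + correction = 54.9 + (-8.6) = 46.3 dBA


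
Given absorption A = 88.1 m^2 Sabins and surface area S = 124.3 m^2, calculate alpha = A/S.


Absorption coefficient = absorbed power / incident power
alpha = A / S = 88.1 / 124.3 = 0.70877


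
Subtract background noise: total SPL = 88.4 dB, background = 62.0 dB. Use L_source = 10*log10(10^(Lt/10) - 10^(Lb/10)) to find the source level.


10^(88.4/10) = 6.91831e+08
10^(62.0/10) = 1.58489e+06
Difference = 6.91831e+08 - 1.58489e+06 = 6.90246e+08
L_source = 10*log10(6.90246e+08) = 88.39 dB


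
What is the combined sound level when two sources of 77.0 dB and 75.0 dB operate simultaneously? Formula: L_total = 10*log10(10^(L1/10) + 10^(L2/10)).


10^(77.0/10) = 5.01187e+07
10^(75.0/10) = 3.16228e+07
Sum = 5.01187e+07 + 3.16228e+07 = 8.17415e+07
L_total = 10*log10(8.17415e+07) = 79.124 dB


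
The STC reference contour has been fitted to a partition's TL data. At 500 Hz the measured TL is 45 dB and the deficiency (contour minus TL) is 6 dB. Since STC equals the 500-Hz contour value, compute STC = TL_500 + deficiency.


By ASTM E413, STC = value of the fitted reference contour at 500 Hz.
Contour value at 500 Hz = TL_500 + deficiency = 45 + 6 = 51
STC = 51


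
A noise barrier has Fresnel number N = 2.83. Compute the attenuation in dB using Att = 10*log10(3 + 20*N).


3 + 20*N = 3 + 20*2.83 = 59.6
Att = 10*log10(59.6) = 17.752 dB


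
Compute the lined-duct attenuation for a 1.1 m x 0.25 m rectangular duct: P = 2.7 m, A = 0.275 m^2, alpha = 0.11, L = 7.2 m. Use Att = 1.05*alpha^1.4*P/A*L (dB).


alpha^1.4 = 0.11^1.4 = 0.0454935
Attenuation rate = 1.05 * alpha^1.4 * P / A
= 1.05 * 0.0454935 * 2.7 / 0.275 = 0.468997 dB/m
Total Att = 0.468997 * 7.2 = 3.3768 dB
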